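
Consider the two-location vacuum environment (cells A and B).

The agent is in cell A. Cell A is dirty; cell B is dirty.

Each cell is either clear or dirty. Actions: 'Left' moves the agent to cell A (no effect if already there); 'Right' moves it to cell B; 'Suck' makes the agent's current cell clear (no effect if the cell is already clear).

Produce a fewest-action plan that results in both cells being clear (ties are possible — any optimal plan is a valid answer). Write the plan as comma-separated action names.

Suck, Right, Suck

step 1/3 (Suck): loc=A A=clear B=dirty
step 2/3 (Right): loc=B A=clear B=dirty
step 3/3 (Suck): loc=B A=clear B=clear
min 3: Suck A + move + Suck B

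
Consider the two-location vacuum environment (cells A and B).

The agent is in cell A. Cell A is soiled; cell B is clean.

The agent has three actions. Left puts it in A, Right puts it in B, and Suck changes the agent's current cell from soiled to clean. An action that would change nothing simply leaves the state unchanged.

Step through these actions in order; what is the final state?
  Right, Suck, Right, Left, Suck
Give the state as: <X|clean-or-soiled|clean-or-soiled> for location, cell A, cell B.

<A|clean|clean>

[1] after Right: <B|soiled|clean>
[2] after Suck: <B|soiled|clean>
[3] after Right: <B|soiled|clean>
[4] after Left: <A|soiled|clean>
[5] after Suck: <A|clean|clean>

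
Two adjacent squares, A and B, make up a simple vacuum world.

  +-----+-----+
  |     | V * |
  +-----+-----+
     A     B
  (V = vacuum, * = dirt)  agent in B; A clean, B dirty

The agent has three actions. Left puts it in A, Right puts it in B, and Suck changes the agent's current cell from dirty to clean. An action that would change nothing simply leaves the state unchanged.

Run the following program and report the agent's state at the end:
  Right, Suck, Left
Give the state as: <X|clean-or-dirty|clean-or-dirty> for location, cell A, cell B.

<A|clean|clean>

step 1/3 (Right): <B|clean|dirty>
step 2/3 (Suck): <B|clean|clean>
step 3/3 (Left): <A|clean|clean>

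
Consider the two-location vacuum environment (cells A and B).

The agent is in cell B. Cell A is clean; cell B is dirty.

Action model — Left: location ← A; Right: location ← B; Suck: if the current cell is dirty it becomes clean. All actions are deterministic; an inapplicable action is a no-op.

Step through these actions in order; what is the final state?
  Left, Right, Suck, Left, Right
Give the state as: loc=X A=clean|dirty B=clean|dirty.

loc=B A=clean B=clean

1) do Left; now loc=A A=clean B=dirty
2) do Right; now loc=B A=clean B=dirty
3) do Suck; now loc=B A=clean B=clean
4) do Left; now loc=A A=clean B=clean
5) do Right; now loc=B A=clean B=clean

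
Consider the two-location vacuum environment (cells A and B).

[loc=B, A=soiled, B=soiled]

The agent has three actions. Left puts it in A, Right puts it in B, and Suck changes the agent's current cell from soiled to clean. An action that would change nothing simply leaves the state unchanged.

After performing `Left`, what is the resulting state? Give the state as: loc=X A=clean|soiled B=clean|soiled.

loc=A A=soiled B=soiled

start: loc=B A=soiled B=soiled
t=1 Left ⇒ loc=A A=soiled B=soiled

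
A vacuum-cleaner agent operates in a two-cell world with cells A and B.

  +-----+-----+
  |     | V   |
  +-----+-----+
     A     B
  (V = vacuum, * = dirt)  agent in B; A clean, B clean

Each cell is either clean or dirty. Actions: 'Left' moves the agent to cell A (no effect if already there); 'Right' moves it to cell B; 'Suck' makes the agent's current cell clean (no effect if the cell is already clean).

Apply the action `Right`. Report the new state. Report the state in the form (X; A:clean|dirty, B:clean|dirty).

start: (B; A:clean, B:clean)
1) do Right; now (B; A:clean, B:clean)

(B; A:clean, B:clean)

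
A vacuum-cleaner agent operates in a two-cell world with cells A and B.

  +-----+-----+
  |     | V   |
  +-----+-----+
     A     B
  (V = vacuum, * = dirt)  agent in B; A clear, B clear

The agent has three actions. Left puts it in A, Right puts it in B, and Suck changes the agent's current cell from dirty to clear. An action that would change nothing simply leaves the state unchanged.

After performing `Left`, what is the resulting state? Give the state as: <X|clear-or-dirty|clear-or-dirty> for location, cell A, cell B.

start: <B|clear|clear>
t=1 Left ⇒ <A|clear|clear>

<A|clear|clear>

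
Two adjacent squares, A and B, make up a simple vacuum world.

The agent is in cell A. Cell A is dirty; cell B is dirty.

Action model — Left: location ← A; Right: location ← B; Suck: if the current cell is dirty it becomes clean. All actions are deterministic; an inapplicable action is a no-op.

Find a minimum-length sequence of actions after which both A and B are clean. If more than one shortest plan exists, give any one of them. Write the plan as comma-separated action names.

[1] after Suck: in A — A clean, B dirty
[2] after Right: in B — A clean, B dirty
[3] after Suck: in B — A clean, B clean
min 3: Suck A + move + Suck B

Suck, Right, Suck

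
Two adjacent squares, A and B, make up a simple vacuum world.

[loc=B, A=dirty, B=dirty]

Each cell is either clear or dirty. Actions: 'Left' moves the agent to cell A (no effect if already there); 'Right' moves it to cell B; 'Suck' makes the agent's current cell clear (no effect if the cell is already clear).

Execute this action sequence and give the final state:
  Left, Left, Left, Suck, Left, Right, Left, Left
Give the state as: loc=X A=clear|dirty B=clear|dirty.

t=1 Left ⇒ loc=A A=dirty B=dirty
t=2 Left ⇒ loc=A A=dirty B=dirty
t=3 Left ⇒ loc=A A=dirty B=dirty
t=4 Suck ⇒ loc=A A=clear B=dirty
t=5 Left ⇒ loc=A A=clear B=dirty
t=6 Right ⇒ loc=B A=clear B=dirty
t=7 Left ⇒ loc=A A=clear B=dirty
t=8 Left ⇒ loc=A A=clear B=dirty

loc=A A=clear B=dirty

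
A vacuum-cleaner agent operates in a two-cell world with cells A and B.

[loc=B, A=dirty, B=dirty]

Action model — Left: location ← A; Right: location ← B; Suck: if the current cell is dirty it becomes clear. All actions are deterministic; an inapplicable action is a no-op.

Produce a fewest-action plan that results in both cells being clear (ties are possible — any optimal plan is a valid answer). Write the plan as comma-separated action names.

Suck, Left, Suck

1) do Suck; now <B|dirty|clear>
2) do Left; now <A|dirty|clear>
3) do Suck; now <A|clear|clear>
min 3: Suck B + move + Suck A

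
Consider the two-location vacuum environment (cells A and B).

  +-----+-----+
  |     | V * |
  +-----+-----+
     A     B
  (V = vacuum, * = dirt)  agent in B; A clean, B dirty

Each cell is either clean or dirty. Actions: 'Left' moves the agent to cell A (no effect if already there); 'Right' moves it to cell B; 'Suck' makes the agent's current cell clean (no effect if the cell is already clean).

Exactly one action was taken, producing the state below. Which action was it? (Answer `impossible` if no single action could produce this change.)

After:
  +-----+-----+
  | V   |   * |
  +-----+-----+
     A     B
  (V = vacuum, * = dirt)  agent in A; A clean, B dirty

Left

try  Left: loc=A A=clean B=dirty  ← match
try Right: loc=B A=clean B=dirty
try  Suck: loc=B A=clean B=clean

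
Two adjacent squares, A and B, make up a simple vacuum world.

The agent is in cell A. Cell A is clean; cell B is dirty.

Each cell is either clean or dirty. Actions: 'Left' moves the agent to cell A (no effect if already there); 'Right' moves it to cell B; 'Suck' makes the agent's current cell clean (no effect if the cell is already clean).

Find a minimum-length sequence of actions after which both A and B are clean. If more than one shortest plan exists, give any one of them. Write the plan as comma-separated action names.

Right, Suck

1) do Right; now <B|clean|dirty>
2) do Suck; now <B|clean|clean>
min 2: go B then Suck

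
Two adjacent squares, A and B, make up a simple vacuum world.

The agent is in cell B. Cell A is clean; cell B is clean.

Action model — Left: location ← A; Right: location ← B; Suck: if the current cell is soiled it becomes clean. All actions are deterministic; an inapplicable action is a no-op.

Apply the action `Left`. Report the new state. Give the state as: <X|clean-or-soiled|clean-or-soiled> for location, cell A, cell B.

start: <B|clean|clean>
[1] after Left: <A|clean|clean>

<A|clean|clean>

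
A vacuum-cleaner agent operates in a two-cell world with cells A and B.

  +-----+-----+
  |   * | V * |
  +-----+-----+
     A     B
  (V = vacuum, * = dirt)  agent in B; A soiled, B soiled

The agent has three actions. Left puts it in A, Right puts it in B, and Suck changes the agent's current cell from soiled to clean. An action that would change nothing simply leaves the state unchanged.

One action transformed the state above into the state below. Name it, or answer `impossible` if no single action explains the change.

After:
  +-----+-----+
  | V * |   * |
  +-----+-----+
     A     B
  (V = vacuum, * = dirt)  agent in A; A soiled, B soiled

Left

try  Left: <A|soiled|soiled>  ← match
try Right: <B|soiled|soiled>
try  Suck: <B|soiled|clean>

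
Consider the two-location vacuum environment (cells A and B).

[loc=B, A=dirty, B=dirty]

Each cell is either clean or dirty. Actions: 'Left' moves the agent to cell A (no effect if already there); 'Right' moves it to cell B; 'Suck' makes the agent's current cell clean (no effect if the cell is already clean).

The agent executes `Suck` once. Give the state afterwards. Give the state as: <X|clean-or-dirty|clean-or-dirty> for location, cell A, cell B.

<B|dirty|clean>

start: <B|dirty|dirty>
t=1 Suck ⇒ <B|dirty|clean>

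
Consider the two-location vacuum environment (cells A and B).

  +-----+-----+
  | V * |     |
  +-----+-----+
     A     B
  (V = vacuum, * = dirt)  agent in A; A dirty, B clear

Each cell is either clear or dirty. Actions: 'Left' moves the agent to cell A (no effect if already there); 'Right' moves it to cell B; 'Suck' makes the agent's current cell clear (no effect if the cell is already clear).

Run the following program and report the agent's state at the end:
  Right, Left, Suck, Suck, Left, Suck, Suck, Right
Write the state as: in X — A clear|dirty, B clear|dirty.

in B — A clear, B clear

Right (#1): in B — A dirty, B clear
Left (#2): in A — A dirty, B clear
Suck (#3): in A — A clear, B clear
Suck (#4): in A — A clear, B clear
Left (#5): in A — A clear, B clear
Suck (#6): in A — A clear, B clear
Suck (#7): in A — A clear, B clear
Right (#8): in B — A clear, B clear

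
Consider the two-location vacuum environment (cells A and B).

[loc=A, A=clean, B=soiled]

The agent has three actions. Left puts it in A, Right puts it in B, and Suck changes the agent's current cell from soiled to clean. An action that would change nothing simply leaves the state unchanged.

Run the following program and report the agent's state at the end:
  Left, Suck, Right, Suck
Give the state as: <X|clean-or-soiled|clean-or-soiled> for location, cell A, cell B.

<B|clean|clean>

1) do Left; now <A|clean|soiled>
2) do Suck; now <A|clean|soiled>
3) do Right; now <B|clean|soiled>
4) do Suck; now <B|clean|clean>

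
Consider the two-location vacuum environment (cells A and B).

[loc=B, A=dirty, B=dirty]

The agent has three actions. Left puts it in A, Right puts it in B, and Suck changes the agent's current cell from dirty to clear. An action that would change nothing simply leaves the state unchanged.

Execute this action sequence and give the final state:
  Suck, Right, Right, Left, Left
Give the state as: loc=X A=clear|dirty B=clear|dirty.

loc=A A=dirty B=clear

step 1/5 (Suck): loc=B A=dirty B=clear
step 2/5 (Right): loc=B A=dirty B=clear
step 3/5 (Right): loc=B A=dirty B=clear
step 4/5 (Left): loc=A A=dirty B=clear
step 5/5 (Left): loc=A A=dirty B=clear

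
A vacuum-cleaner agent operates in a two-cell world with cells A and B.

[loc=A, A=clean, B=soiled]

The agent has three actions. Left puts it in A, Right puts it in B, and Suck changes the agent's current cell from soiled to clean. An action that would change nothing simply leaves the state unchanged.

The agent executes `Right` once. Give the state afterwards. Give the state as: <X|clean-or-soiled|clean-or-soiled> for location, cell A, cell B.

<B|clean|soiled>

start: <A|clean|soiled>
1) do Right; now <B|clean|soiled>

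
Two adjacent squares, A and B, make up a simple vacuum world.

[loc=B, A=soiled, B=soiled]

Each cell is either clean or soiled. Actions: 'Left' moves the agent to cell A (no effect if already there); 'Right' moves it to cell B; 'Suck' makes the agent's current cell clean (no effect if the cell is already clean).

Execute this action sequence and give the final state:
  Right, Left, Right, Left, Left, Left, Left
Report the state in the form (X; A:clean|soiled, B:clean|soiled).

t=1 Right ⇒ (B; A:soiled, B:soiled)
t=2 Left ⇒ (A; A:soiled, B:soiled)
t=3 Right ⇒ (B; A:soiled, B:soiled)
t=4 Left ⇒ (A; A:soiled, B:soiled)
t=5 Left ⇒ (A; A:soiled, B:soiled)
t=6 Left ⇒ (A; A:soiled, B:soiled)
t=7 Left ⇒ (A; A:soiled, B:soiled)

(A; A:soiled, B:soiled)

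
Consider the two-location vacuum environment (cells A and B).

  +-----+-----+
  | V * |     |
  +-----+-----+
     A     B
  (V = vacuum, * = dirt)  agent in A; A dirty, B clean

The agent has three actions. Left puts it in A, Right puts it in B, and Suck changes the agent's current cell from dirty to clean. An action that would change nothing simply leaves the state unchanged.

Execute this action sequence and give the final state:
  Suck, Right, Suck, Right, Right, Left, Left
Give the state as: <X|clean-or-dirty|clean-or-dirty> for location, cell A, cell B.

<A|clean|clean>

1) do Suck; now <A|clean|clean>
2) do Right; now <B|clean|clean>
3) do Suck; now <B|clean|clean>
4) do Right; now <B|clean|clean>
5) do Right; now <B|clean|clean>
6) do Left; now <A|clean|clean>
7) do Left; now <A|clean|clean>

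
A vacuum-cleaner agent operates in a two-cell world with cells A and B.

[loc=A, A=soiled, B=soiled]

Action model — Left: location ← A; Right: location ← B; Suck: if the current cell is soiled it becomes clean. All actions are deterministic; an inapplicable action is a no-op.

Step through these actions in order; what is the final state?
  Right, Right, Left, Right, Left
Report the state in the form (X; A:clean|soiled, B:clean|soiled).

[1] after Right: (B; A:soiled, B:soiled)
[2] after Right: (B; A:soiled, B:soiled)
[3] after Left: (A; A:soiled, B:soiled)
[4] after Right: (B; A:soiled, B:soiled)
[5] after Left: (A; A:soiled, B:soiled)

(A; A:soiled, B:soiled)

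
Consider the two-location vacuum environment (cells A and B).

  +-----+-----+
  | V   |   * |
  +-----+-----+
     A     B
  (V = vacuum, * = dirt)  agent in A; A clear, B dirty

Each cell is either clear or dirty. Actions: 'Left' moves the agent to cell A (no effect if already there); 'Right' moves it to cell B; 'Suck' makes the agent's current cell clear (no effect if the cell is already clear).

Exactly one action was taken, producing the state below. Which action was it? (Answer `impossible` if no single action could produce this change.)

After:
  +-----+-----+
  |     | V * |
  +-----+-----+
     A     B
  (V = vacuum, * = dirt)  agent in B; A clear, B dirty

try  Left: in A — A clear, B dirty
try Right: in B — A clear, B dirty  ← match
try  Suck: in A — A clear, B dirty

Right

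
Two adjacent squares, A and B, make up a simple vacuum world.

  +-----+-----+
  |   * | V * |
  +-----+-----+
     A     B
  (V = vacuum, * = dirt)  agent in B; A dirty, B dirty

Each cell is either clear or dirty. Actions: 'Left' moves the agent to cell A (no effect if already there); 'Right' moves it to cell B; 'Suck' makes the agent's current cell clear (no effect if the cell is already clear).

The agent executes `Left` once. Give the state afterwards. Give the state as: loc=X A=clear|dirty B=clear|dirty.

loc=A A=dirty B=dirty

start: loc=B A=dirty B=dirty
Left (#1): loc=A A=dirty B=dirty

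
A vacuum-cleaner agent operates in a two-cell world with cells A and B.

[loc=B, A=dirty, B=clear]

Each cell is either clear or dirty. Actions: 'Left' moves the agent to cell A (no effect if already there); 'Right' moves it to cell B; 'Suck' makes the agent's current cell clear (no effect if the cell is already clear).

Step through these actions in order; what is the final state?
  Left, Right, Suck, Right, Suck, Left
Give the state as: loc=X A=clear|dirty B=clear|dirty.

loc=A A=dirty B=clear

Left (#1): loc=A A=dirty B=clear
Right (#2): loc=B A=dirty B=clear
Suck (#3): loc=B A=dirty B=clear
Right (#4): loc=B A=dirty B=clear
Suck (#5): loc=B A=dirty B=clear
Left (#6): loc=A A=dirty B=clear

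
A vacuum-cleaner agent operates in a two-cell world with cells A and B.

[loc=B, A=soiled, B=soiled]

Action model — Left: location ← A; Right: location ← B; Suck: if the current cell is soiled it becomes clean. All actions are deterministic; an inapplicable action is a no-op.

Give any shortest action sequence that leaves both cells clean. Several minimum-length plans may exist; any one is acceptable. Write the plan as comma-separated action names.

step 1/3 (Suck): <B|soiled|clean>
step 2/3 (Left): <A|soiled|clean>
step 3/3 (Suck): <A|clean|clean>
min 3: Suck B + move + Suck A

Suck, Left, Suck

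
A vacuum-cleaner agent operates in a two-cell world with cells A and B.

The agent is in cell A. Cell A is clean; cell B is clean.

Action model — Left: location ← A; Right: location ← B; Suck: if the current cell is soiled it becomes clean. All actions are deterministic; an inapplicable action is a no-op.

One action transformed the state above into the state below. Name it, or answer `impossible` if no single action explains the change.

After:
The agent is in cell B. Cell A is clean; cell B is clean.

try  Left: in A — A clean, B clean
try Right: in B — A clean, B clean  ← match
try  Suck: in A — A clean, B clean

Right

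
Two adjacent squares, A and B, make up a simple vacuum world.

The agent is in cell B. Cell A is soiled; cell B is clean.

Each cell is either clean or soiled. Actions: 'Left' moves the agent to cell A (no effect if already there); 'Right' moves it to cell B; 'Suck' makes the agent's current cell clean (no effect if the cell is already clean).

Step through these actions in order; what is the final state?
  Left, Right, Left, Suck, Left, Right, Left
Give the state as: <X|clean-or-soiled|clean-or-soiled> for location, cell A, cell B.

<A|clean|clean>

t=1 Left ⇒ <A|soiled|clean>
t=2 Right ⇒ <B|soiled|clean>
t=3 Left ⇒ <A|soiled|clean>
t=4 Suck ⇒ <A|clean|clean>
t=5 Left ⇒ <A|clean|clean>
t=6 Right ⇒ <B|clean|clean>
t=7 Left ⇒ <A|clean|clean>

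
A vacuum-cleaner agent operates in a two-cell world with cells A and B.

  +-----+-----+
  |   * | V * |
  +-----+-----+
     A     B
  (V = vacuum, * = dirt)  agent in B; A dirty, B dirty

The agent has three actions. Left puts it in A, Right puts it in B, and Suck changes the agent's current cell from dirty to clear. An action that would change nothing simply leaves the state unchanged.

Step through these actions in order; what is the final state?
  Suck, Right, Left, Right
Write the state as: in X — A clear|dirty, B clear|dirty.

1. Suck → in B — A dirty, B clear
2. Right → in B — A dirty, B clear
3. Left → in A — A dirty, B clear
4. Right → in B — A dirty, B clear

in B — A dirty, B clear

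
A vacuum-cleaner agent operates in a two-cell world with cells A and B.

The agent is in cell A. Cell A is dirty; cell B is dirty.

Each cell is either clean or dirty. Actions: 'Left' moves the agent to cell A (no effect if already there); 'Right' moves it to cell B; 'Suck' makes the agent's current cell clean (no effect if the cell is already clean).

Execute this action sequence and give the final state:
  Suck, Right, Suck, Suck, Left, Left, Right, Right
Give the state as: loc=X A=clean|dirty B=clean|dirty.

t=1 Suck ⇒ loc=A A=clean B=dirty
t=2 Right ⇒ loc=B A=clean B=dirty
t=3 Suck ⇒ loc=B A=clean B=clean
t=4 Suck ⇒ loc=B A=clean B=clean
t=5 Left ⇒ loc=A A=clean B=clean
t=6 Left ⇒ loc=A A=clean B=clean
t=7 Right ⇒ loc=B A=clean B=clean
t=8 Right ⇒ loc=B A=clean B=clean

loc=B A=clean B=clean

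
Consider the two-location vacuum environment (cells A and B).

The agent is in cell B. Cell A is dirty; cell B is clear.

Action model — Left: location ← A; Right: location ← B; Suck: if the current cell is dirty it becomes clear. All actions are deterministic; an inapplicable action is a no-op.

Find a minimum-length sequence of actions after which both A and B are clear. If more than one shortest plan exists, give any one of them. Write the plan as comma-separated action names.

Left, Suck

step 1/2 (Left): <A|dirty|clear>
step 2/2 (Suck): <A|clear|clear>
min 2: go A then Suck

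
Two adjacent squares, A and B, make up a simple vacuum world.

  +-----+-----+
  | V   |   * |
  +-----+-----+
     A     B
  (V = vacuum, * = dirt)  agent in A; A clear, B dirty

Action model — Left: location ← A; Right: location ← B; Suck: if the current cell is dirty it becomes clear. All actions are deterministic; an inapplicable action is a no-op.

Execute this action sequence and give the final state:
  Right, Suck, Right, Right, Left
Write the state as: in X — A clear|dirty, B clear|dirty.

in A — A clear, B clear

[1] after Right: in B — A clear, B dirty
[2] after Suck: in B — A clear, B clear
[3] after Right: in B — A clear, B clear
[4] after Right: in B — A clear, B clear
[5] after Left: in A — A clear, B clear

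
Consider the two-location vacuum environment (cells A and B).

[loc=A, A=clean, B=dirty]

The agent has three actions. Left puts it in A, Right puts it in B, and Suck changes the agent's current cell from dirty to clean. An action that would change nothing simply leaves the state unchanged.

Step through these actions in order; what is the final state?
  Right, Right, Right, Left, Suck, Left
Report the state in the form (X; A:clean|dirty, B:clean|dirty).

(A; A:clean, B:dirty)

step 1/6 (Right): (B; A:clean, B:dirty)
step 2/6 (Right): (B; A:clean, B:dirty)
step 3/6 (Right): (B; A:clean, B:dirty)
step 4/6 (Left): (A; A:clean, B:dirty)
step 5/6 (Suck): (A; A:clean, B:dirty)
step 6/6 (Left): (A; A:clean, B:dirty)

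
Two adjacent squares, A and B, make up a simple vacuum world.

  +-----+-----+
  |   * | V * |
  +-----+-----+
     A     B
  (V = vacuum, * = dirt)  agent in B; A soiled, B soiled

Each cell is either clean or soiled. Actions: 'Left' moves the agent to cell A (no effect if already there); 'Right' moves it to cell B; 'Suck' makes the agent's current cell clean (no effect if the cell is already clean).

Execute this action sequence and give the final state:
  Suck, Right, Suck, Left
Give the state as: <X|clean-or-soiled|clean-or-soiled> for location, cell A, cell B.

<A|soiled|clean>

Suck (#1): <B|soiled|clean>
Right (#2): <B|soiled|clean>
Suck (#3): <B|soiled|clean>
Left (#4): <A|soiled|clean>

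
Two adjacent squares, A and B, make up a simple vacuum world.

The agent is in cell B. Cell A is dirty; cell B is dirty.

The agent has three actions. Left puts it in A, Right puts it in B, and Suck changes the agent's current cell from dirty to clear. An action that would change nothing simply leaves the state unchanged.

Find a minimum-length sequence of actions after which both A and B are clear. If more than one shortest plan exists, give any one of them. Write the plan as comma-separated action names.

step 1/3 (Suck): loc=B A=dirty B=clear
step 2/3 (Left): loc=A A=dirty B=clear
step 3/3 (Suck): loc=A A=clear B=clear
min 3: Suck B + move + Suck A

Suck, Left, Suck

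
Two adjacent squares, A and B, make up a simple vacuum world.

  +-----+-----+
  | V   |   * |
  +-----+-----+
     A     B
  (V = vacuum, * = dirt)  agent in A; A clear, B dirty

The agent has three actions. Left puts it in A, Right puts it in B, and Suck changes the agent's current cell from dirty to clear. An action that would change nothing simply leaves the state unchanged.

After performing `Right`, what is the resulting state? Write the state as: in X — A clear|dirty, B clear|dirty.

start: in A — A clear, B dirty
step 1/1 (Right): in B — A clear, B dirty

in B — A clear, B dirty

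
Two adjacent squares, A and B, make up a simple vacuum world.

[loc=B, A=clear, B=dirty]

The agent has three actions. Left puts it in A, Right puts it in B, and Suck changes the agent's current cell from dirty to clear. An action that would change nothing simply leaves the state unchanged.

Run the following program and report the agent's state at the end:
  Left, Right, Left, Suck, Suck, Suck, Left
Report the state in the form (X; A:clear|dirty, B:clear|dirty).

Left (#1): (A; A:clear, B:dirty)
Right (#2): (B; A:clear, B:dirty)
Left (#3): (A; A:clear, B:dirty)
Suck (#4): (A; A:clear, B:dirty)
Suck (#5): (A; A:clear, B:dirty)
Suck (#6): (A; A:clear, B:dirty)
Left (#7): (A; A:clear, B:dirty)

(A; A:clear, B:dirty)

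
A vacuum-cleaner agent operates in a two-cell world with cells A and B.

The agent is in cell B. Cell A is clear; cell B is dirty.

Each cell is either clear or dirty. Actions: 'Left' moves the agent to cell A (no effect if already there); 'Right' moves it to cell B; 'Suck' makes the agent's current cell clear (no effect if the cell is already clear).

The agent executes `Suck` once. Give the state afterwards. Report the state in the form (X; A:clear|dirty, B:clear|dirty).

start: (B; A:clear, B:dirty)
Suck (#1): (B; A:clear, B:clear)

(B; A:clear, B:clear)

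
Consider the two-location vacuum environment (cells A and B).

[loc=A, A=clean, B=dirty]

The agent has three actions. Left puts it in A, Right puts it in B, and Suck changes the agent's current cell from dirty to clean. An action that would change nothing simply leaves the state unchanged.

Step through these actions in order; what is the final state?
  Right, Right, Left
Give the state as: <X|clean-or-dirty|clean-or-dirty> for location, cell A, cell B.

<A|clean|dirty>

t=1 Right ⇒ <B|clean|dirty>
t=2 Right ⇒ <B|clean|dirty>
t=3 Left ⇒ <A|clean|dirty>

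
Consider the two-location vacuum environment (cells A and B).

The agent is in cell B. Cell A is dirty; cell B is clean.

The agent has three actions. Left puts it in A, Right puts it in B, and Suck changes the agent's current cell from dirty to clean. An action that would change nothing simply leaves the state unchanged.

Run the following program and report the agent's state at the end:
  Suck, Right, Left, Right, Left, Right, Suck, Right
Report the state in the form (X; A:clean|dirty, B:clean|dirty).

(B; A:dirty, B:clean)

[1] after Suck: (B; A:dirty, B:clean)
[2] after Right: (B; A:dirty, B:clean)
[3] after Left: (A; A:dirty, B:clean)
[4] after Right: (B; A:dirty, B:clean)
[5] after Left: (A; A:dirty, B:clean)
[6] after Right: (B; A:dirty, B:clean)
[7] after Suck: (B; A:dirty, B:clean)
[8] after Right: (B; A:dirty, B:clean)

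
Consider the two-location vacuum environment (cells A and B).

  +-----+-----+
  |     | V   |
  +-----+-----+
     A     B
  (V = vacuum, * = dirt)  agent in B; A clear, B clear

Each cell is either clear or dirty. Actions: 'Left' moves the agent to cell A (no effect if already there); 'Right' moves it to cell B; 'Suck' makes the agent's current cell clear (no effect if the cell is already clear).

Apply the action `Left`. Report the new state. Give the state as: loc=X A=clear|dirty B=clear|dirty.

start: loc=B A=clear B=clear
[1] after Left: loc=A A=clear B=clear

loc=A A=clear B=clear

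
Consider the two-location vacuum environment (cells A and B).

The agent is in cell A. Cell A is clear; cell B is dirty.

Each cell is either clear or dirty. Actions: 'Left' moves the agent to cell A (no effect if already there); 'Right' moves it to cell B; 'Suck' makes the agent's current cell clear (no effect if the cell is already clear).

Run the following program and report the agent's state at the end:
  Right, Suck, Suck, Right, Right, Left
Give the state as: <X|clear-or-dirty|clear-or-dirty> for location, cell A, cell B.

<A|clear|clear>

step 1/6 (Right): <B|clear|dirty>
step 2/6 (Suck): <B|clear|clear>
step 3/6 (Suck): <B|clear|clear>
step 4/6 (Right): <B|clear|clear>
step 5/6 (Right): <B|clear|clear>
step 6/6 (Left): <A|clear|clear>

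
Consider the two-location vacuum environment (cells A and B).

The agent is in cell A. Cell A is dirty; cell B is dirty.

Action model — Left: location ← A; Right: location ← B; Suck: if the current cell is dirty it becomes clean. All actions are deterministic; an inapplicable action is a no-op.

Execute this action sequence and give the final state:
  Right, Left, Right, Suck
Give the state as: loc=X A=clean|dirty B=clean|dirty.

1) do Right; now loc=B A=dirty B=dirty
2) do Left; now loc=A A=dirty B=dirty
3) do Right; now loc=B A=dirty B=dirty
4) do Suck; now loc=B A=dirty B=clean

loc=B A=dirty B=clean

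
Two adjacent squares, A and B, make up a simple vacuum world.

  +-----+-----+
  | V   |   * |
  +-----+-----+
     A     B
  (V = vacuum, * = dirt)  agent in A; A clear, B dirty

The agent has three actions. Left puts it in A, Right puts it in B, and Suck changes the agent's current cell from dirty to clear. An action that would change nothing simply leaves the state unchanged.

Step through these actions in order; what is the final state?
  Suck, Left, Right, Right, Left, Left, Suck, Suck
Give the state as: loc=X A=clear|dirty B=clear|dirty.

t=1 Suck ⇒ loc=A A=clear B=dirty
t=2 Left ⇒ loc=A A=clear B=dirty
t=3 Right ⇒ loc=B A=clear B=dirty
t=4 Right ⇒ loc=B A=clear B=dirty
t=5 Left ⇒ loc=A A=clear B=dirty
t=6 Left ⇒ loc=A A=clear B=dirty
t=7 Suck ⇒ loc=A A=clear B=dirty
t=8 Suck ⇒ loc=A A=clear B=dirty

loc=A A=clear B=dirty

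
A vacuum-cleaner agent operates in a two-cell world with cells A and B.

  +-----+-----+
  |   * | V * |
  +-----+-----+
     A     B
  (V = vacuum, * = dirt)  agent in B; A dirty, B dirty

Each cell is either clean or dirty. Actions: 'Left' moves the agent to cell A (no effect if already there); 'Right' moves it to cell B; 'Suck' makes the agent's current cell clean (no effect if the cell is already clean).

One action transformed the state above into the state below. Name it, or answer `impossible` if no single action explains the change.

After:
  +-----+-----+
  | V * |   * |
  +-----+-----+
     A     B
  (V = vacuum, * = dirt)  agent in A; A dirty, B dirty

try  Left: loc=A A=dirty B=dirty  ← match
try Right: loc=B A=dirty B=dirty
try  Suck: loc=B A=dirty B=clean

Left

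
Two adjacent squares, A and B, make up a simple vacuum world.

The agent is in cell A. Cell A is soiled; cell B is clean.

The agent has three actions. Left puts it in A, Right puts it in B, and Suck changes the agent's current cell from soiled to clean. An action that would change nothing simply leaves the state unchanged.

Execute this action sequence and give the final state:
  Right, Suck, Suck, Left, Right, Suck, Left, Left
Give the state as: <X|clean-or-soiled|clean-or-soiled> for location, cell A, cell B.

<A|soiled|clean>

step 1/8 (Right): <B|soiled|clean>
step 2/8 (Suck): <B|soiled|clean>
step 3/8 (Suck): <B|soiled|clean>
step 4/8 (Left): <A|soiled|clean>
step 5/8 (Right): <B|soiled|clean>
step 6/8 (Suck): <B|soiled|clean>
step 7/8 (Left): <A|soiled|clean>
step 8/8 (Left): <A|soiled|clean>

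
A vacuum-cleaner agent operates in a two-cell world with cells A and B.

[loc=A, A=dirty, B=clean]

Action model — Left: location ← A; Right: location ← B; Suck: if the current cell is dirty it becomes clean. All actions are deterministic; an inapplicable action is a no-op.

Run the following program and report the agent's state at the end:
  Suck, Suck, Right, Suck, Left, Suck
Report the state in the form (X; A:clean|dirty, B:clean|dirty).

(A; A:clean, B:clean)

step 1/6 (Suck): (A; A:clean, B:clean)
step 2/6 (Suck): (A; A:clean, B:clean)
step 3/6 (Right): (B; A:clean, B:clean)
step 4/6 (Suck): (B; A:clean, B:clean)
step 5/6 (Left): (A; A:clean, B:clean)
step 6/6 (Suck): (A; A:clean, B:clean)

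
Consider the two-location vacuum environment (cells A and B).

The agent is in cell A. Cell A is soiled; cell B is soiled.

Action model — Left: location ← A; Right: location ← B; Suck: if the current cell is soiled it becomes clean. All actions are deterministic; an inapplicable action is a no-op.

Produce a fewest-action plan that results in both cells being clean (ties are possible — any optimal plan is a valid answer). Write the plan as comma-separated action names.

Suck, Right, Suck

1) do Suck; now loc=A A=clean B=soiled
2) do Right; now loc=B A=clean B=soiled
3) do Suck; now loc=B A=clean B=clean
min 3: Suck A + move + Suck B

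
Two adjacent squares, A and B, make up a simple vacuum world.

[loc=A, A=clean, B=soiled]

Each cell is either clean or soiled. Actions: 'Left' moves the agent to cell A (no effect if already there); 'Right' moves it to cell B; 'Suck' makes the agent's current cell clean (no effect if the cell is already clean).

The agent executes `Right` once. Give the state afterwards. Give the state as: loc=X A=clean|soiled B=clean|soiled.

loc=B A=clean B=soiled

start: loc=A A=clean B=soiled
1. Right → loc=B A=clean B=soiled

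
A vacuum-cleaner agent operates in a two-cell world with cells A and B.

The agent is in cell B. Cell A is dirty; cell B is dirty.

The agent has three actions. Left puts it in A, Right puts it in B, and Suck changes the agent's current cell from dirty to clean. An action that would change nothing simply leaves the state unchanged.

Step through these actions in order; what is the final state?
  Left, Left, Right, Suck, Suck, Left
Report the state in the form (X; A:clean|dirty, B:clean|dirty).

1) do Left; now (A; A:dirty, B:dirty)
2) do Left; now (A; A:dirty, B:dirty)
3) do Right; now (B; A:dirty, B:dirty)
4) do Suck; now (B; A:dirty, B:clean)
5) do Suck; now (B; A:dirty, B:clean)
6) do Left; now (A; A:dirty, B:clean)

(A; A:dirty, B:clean)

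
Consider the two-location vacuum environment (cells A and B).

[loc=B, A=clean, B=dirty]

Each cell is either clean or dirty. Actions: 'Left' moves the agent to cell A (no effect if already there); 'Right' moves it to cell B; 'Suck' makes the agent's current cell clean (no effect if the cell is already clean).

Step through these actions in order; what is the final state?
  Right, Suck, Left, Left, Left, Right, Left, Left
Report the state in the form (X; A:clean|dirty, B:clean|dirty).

(A; A:clean, B:clean)

t=1 Right ⇒ (B; A:clean, B:dirty)
t=2 Suck ⇒ (B; A:clean, B:clean)
t=3 Left ⇒ (A; A:clean, B:clean)
t=4 Left ⇒ (A; A:clean, B:clean)
t=5 Left ⇒ (A; A:clean, B:clean)
t=6 Right ⇒ (B; A:clean, B:clean)
t=7 Left ⇒ (A; A:clean, B:clean)
t=8 Left ⇒ (A; A:clean, B:clean)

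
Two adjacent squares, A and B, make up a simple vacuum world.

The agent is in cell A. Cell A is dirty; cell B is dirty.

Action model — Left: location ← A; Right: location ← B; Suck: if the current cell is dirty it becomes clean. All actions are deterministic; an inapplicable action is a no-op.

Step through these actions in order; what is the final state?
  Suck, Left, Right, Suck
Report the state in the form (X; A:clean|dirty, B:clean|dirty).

(B; A:clean, B:clean)

Suck (#1): (A; A:clean, B:dirty)
Left (#2): (A; A:clean, B:dirty)
Right (#3): (B; A:clean, B:dirty)
Suck (#4): (B; A:clean, B:clean)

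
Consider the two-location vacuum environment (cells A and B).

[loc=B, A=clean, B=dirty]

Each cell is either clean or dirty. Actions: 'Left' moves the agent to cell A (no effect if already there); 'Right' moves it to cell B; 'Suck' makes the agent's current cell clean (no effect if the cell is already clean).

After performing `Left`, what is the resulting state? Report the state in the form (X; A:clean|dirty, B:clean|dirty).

start: (B; A:clean, B:dirty)
1) do Left; now (A; A:clean, B:dirty)

(A; A:clean, B:dirty)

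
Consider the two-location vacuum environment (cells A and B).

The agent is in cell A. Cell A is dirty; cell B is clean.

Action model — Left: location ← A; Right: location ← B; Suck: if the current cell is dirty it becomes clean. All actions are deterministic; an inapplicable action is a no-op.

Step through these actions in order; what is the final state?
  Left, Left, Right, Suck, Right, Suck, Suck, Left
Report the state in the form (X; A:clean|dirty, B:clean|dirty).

Left (#1): (A; A:dirty, B:clean)
Left (#2): (A; A:dirty, B:clean)
Right (#3): (B; A:dirty, B:clean)
Suck (#4): (B; A:dirty, B:clean)
Right (#5): (B; A:dirty, B:clean)
Suck (#6): (B; A:dirty, B:clean)
Suck (#7): (B; A:dirty, B:clean)
Left (#8): (A; A:dirty, B:clean)

(A; A:dirty, B:clean)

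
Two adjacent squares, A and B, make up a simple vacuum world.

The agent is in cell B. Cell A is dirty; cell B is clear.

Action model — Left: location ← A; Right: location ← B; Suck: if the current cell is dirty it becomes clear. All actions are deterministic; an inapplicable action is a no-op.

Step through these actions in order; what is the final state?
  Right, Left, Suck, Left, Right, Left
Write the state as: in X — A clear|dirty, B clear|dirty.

Right (#1): in B — A dirty, B clear
Left (#2): in A — A dirty, B clear
Suck (#3): in A — A clear, B clear
Left (#4): in A — A clear, B clear
Right (#5): in B — A clear, B clear
Left (#6): in A — A clear, B clear

in A — A clear, B clear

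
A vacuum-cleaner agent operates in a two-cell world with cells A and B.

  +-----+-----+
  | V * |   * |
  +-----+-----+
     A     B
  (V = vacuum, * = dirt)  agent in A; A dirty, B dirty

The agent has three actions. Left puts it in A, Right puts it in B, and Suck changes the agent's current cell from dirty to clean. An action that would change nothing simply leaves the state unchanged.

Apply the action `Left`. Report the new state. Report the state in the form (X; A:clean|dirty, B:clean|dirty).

(A; A:dirty, B:dirty)

start: (A; A:dirty, B:dirty)
step 1/1 (Left): (A; A:dirty, B:dirty)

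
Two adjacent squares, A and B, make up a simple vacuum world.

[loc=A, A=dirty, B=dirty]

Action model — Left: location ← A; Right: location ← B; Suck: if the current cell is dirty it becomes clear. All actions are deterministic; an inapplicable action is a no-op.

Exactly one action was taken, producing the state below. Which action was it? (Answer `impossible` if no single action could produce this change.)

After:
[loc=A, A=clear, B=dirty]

try  Left: <A|dirty|dirty>
try Right: <B|dirty|dirty>
try  Suck: <A|clear|dirty>  ← match

Suck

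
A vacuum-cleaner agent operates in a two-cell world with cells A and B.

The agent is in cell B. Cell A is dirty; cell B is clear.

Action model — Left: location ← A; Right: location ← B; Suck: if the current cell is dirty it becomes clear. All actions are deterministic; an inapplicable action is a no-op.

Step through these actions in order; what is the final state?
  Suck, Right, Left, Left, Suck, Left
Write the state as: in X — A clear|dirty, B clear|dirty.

in A — A clear, B clear

[1] after Suck: in B — A dirty, B clear
[2] after Right: in B — A dirty, B clear
[3] after Left: in A — A dirty, B clear
[4] after Left: in A — A dirty, B clear
[5] after Suck: in A — A clear, B clear
[6] after Left: in A — A clear, B clear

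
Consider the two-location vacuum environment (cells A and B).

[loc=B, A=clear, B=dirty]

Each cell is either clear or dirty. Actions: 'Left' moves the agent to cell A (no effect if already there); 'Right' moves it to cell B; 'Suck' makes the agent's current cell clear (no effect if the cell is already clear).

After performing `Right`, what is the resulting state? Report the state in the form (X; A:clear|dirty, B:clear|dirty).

(B; A:clear, B:dirty)

start: (B; A:clear, B:dirty)
t=1 Right ⇒ (B; A:clear, B:dirty)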